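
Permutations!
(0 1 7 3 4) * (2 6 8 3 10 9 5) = (0 1 7 10 9 5 2 6 8 3 4) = [1, 7, 6, 4, 0, 2, 8, 10, 3, 5, 9]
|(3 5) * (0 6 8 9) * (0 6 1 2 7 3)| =|(0 1 2 7 3 5)(6 8 9)| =6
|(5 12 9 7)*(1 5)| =|(1 5 12 9 7)| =5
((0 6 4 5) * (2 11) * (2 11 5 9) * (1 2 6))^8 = (11)(4 6 9)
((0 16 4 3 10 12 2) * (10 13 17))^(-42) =(0 3 10)(2 4 17)(12 16 13)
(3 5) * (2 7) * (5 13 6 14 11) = (2 7)(3 13 6 14 11 5) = [0, 1, 7, 13, 4, 3, 14, 2, 8, 9, 10, 5, 12, 6, 11]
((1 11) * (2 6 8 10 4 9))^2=(11)(2 8 4)(6 10 9)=((1 11)(2 6 8 10 4 9))^2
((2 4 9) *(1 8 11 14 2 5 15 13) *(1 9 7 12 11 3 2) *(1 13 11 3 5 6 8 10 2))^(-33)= (1 2 7 3 10 4 12)(5 8 6 9 13 14 11 15)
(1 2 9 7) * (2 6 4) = (1 6 4 2 9 7) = [0, 6, 9, 3, 2, 5, 4, 1, 8, 7]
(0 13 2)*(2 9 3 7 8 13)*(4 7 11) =(0 2)(3 11 4 7 8 13 9) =[2, 1, 0, 11, 7, 5, 6, 8, 13, 3, 10, 4, 12, 9]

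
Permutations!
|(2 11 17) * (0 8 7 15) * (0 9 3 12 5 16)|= 9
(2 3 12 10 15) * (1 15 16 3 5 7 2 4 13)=[0, 15, 5, 12, 13, 7, 6, 2, 8, 9, 16, 11, 10, 1, 14, 4, 3]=(1 15 4 13)(2 5 7)(3 12 10 16)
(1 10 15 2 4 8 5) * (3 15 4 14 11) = (1 10 4 8 5)(2 14 11 3 15) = [0, 10, 14, 15, 8, 1, 6, 7, 5, 9, 4, 3, 12, 13, 11, 2]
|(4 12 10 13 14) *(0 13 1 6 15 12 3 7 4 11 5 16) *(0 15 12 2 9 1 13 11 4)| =16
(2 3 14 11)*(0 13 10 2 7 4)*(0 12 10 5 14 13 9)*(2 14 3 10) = (0 9)(2 10 14 11 7 4 12)(3 13 5) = [9, 1, 10, 13, 12, 3, 6, 4, 8, 0, 14, 7, 2, 5, 11]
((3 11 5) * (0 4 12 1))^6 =(0 12)(1 4)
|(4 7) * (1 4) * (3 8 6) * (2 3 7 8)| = |(1 4 8 6 7)(2 3)| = 10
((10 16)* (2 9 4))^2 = (16)(2 4 9)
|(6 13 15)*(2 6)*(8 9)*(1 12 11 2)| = 14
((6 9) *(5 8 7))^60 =(9)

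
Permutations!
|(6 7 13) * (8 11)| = 6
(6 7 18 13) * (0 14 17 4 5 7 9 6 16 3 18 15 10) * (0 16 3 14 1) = (0 1)(3 18 13)(4 5 7 15 10 16 14 17)(6 9) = [1, 0, 2, 18, 5, 7, 9, 15, 8, 6, 16, 11, 12, 3, 17, 10, 14, 4, 13]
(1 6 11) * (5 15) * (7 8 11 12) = (1 6 12 7 8 11)(5 15) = [0, 6, 2, 3, 4, 15, 12, 8, 11, 9, 10, 1, 7, 13, 14, 5]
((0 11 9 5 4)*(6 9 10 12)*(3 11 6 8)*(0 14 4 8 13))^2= ((0 6 9 5 8 3 11 10 12 13)(4 14))^2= (14)(0 9 8 11 12)(3 10 13 6 5)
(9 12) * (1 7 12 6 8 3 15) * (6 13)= (1 7 12 9 13 6 8 3 15)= [0, 7, 2, 15, 4, 5, 8, 12, 3, 13, 10, 11, 9, 6, 14, 1]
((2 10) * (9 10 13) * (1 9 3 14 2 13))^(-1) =(1 2 14 3 13 10 9)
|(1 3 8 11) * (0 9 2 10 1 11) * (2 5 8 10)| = |(11)(0 9 5 8)(1 3 10)| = 12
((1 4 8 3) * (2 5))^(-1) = (1 3 8 4)(2 5)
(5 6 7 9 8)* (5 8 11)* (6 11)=(5 11)(6 7 9)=[0, 1, 2, 3, 4, 11, 7, 9, 8, 6, 10, 5]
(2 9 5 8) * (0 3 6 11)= [3, 1, 9, 6, 4, 8, 11, 7, 2, 5, 10, 0]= (0 3 6 11)(2 9 5 8)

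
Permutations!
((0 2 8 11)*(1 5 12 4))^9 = (0 2 8 11)(1 5 12 4)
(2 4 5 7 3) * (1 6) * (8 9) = [0, 6, 4, 2, 5, 7, 1, 3, 9, 8] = (1 6)(2 4 5 7 3)(8 9)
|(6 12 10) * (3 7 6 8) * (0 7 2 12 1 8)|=9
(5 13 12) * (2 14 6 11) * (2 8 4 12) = (2 14 6 11 8 4 12 5 13) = [0, 1, 14, 3, 12, 13, 11, 7, 4, 9, 10, 8, 5, 2, 6]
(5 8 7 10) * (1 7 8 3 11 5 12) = (1 7 10 12)(3 11 5) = [0, 7, 2, 11, 4, 3, 6, 10, 8, 9, 12, 5, 1]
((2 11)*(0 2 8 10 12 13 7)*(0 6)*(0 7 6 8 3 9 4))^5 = (0 4 9 3 11 2)(6 13 12 10 8 7)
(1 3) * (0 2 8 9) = (0 2 8 9)(1 3) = [2, 3, 8, 1, 4, 5, 6, 7, 9, 0]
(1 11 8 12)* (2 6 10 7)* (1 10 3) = (1 11 8 12 10 7 2 6 3) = [0, 11, 6, 1, 4, 5, 3, 2, 12, 9, 7, 8, 10]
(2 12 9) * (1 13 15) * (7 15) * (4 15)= (1 13 7 4 15)(2 12 9)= [0, 13, 12, 3, 15, 5, 6, 4, 8, 2, 10, 11, 9, 7, 14, 1]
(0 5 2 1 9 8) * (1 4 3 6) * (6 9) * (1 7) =(0 5 2 4 3 9 8)(1 6 7) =[5, 6, 4, 9, 3, 2, 7, 1, 0, 8]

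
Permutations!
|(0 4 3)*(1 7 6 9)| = 12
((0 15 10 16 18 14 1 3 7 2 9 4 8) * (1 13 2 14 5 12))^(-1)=(0 8 4 9 2 13 14 7 3 1 12 5 18 16 10 15)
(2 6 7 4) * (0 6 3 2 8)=[6, 1, 3, 2, 8, 5, 7, 4, 0]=(0 6 7 4 8)(2 3)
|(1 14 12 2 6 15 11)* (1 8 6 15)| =8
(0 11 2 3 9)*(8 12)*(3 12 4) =(0 11 2 12 8 4 3 9) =[11, 1, 12, 9, 3, 5, 6, 7, 4, 0, 10, 2, 8]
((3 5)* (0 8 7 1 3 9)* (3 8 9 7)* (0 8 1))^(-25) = (0 7 5 3 8 9)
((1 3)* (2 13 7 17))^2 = (2 7)(13 17)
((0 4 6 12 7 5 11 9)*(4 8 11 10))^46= (0 11)(4 5 12)(6 10 7)(8 9)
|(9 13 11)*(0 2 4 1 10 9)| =|(0 2 4 1 10 9 13 11)| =8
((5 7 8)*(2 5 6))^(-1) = ((2 5 7 8 6))^(-1) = (2 6 8 7 5)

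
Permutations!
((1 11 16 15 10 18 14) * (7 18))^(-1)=(1 14 18 7 10 15 16 11)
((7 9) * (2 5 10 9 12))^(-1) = (2 12 7 9 10 5)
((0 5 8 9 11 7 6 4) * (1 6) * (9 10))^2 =(0 8 9 7 6)(1 4 5 10 11)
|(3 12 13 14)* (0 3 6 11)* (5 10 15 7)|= |(0 3 12 13 14 6 11)(5 10 15 7)|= 28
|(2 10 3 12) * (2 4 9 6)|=7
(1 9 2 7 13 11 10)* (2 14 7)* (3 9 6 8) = (1 6 8 3 9 14 7 13 11 10) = [0, 6, 2, 9, 4, 5, 8, 13, 3, 14, 1, 10, 12, 11, 7]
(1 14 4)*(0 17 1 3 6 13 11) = (0 17 1 14 4 3 6 13 11) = [17, 14, 2, 6, 3, 5, 13, 7, 8, 9, 10, 0, 12, 11, 4, 15, 16, 1]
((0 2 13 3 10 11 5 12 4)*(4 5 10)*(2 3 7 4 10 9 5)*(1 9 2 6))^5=(0 13 10 4 2 3 7 11)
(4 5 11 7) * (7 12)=(4 5 11 12 7)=[0, 1, 2, 3, 5, 11, 6, 4, 8, 9, 10, 12, 7]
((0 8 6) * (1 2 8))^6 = ((0 1 2 8 6))^6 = (0 1 2 8 6)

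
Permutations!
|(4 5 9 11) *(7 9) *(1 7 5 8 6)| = 7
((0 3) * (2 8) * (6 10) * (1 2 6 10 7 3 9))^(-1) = (10)(0 3 7 6 8 2 1 9)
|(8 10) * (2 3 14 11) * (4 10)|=12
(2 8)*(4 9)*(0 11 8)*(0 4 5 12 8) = (0 11)(2 4 9 5 12 8) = [11, 1, 4, 3, 9, 12, 6, 7, 2, 5, 10, 0, 8]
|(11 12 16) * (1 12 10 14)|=6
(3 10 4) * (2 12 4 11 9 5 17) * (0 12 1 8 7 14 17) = (0 12 4 3 10 11 9 5)(1 8 7 14 17 2) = [12, 8, 1, 10, 3, 0, 6, 14, 7, 5, 11, 9, 4, 13, 17, 15, 16, 2]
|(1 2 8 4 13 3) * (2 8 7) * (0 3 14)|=14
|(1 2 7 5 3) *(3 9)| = 6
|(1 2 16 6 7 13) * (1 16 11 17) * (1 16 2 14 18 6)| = 10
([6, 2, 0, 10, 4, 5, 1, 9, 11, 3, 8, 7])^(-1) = (0 2 1 6)(3 9 7 11 8 10)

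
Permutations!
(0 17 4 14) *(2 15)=(0 17 4 14)(2 15)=[17, 1, 15, 3, 14, 5, 6, 7, 8, 9, 10, 11, 12, 13, 0, 2, 16, 4]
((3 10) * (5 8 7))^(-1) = (3 10)(5 7 8)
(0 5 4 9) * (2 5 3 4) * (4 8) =(0 3 8 4 9)(2 5) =[3, 1, 5, 8, 9, 2, 6, 7, 4, 0]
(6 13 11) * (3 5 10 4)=(3 5 10 4)(6 13 11)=[0, 1, 2, 5, 3, 10, 13, 7, 8, 9, 4, 6, 12, 11]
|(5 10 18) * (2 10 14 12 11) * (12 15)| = 8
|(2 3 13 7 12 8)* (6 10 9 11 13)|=|(2 3 6 10 9 11 13 7 12 8)|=10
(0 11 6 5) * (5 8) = (0 11 6 8 5) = [11, 1, 2, 3, 4, 0, 8, 7, 5, 9, 10, 6]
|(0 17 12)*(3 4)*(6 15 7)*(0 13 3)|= 6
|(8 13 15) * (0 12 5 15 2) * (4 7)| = |(0 12 5 15 8 13 2)(4 7)| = 14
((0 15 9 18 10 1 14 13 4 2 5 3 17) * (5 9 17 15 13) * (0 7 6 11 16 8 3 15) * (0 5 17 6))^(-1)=(0 7 17 14 1 10 18 9 2 4 13)(3 8 16 11 6 15 5)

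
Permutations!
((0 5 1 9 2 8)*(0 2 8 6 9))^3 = ((0 5 1)(2 6 9 8))^3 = (2 8 9 6)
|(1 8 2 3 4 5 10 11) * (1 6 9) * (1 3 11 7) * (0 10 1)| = |(0 10 7)(1 8 2 11 6 9 3 4 5)| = 9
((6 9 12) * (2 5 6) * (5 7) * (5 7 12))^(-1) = (2 12)(5 9 6)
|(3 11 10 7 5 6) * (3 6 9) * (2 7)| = |(2 7 5 9 3 11 10)| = 7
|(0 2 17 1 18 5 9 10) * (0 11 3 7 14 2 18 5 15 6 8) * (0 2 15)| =26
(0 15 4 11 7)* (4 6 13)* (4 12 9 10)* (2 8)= [15, 1, 8, 3, 11, 5, 13, 0, 2, 10, 4, 7, 9, 12, 14, 6]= (0 15 6 13 12 9 10 4 11 7)(2 8)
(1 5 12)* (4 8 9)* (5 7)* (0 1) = (0 1 7 5 12)(4 8 9) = [1, 7, 2, 3, 8, 12, 6, 5, 9, 4, 10, 11, 0]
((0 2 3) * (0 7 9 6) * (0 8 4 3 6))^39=((0 2 6 8 4 3 7 9))^39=(0 9 7 3 4 8 6 2)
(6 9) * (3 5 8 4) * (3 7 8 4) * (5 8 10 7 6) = (3 8)(4 6 9 5)(7 10) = [0, 1, 2, 8, 6, 4, 9, 10, 3, 5, 7]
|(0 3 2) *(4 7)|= |(0 3 2)(4 7)|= 6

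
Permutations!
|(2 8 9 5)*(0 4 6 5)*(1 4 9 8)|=|(0 9)(1 4 6 5 2)|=10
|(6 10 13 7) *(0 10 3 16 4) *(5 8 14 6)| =11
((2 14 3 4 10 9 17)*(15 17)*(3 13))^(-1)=(2 17 15 9 10 4 3 13 14)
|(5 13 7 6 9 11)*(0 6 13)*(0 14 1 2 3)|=|(0 6 9 11 5 14 1 2 3)(7 13)|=18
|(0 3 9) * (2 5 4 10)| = |(0 3 9)(2 5 4 10)| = 12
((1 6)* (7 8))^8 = ((1 6)(7 8))^8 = (8)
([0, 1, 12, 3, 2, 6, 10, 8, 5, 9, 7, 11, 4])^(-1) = (2 4 12)(5 8 7 10 6)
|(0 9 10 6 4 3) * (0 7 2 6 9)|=|(2 6 4 3 7)(9 10)|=10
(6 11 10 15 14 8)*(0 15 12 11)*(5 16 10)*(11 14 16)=(0 15 16 10 12 14 8 6)(5 11)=[15, 1, 2, 3, 4, 11, 0, 7, 6, 9, 12, 5, 14, 13, 8, 16, 10]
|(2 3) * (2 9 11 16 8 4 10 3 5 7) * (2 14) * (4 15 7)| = 12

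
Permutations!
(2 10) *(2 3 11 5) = (2 10 3 11 5) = [0, 1, 10, 11, 4, 2, 6, 7, 8, 9, 3, 5]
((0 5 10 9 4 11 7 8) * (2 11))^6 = ((0 5 10 9 4 2 11 7 8))^6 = (0 11 9)(2 10 8)(4 5 7)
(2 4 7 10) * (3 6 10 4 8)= (2 8 3 6 10)(4 7)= [0, 1, 8, 6, 7, 5, 10, 4, 3, 9, 2]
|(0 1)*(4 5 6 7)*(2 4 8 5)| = 4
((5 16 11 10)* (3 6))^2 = ((3 6)(5 16 11 10))^2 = (5 11)(10 16)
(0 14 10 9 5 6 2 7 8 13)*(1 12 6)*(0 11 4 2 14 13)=(0 13 11 4 2 7 8)(1 12 6 14 10 9 5)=[13, 12, 7, 3, 2, 1, 14, 8, 0, 5, 9, 4, 6, 11, 10]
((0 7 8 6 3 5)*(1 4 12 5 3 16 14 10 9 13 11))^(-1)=((0 7 8 6 16 14 10 9 13 11 1 4 12 5))^(-1)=(0 5 12 4 1 11 13 9 10 14 16 6 8 7)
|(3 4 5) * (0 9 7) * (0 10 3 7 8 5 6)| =9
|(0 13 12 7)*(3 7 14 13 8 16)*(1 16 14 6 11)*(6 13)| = |(0 8 14 6 11 1 16 3 7)(12 13)| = 18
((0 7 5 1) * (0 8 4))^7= ((0 7 5 1 8 4))^7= (0 7 5 1 8 4)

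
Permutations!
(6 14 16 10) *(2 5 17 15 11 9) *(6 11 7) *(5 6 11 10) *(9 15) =(2 6 14 16 5 17 9)(7 11 15) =[0, 1, 6, 3, 4, 17, 14, 11, 8, 2, 10, 15, 12, 13, 16, 7, 5, 9]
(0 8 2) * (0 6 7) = [8, 1, 6, 3, 4, 5, 7, 0, 2] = (0 8 2 6 7)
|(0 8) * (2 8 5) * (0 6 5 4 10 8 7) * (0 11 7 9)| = |(0 4 10 8 6 5 2 9)(7 11)| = 8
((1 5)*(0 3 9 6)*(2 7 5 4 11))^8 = (1 11 7)(2 5 4)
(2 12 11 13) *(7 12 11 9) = (2 11 13)(7 12 9) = [0, 1, 11, 3, 4, 5, 6, 12, 8, 7, 10, 13, 9, 2]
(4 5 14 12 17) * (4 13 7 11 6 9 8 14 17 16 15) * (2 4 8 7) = (2 4 5 17 13)(6 9 7 11)(8 14 12 16 15) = [0, 1, 4, 3, 5, 17, 9, 11, 14, 7, 10, 6, 16, 2, 12, 8, 15, 13]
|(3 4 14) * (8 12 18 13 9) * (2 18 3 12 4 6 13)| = 8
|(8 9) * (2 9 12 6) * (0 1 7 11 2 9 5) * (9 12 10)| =6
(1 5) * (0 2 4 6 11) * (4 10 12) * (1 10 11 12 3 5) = [2, 1, 11, 5, 6, 10, 12, 7, 8, 9, 3, 0, 4] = (0 2 11)(3 5 10)(4 6 12)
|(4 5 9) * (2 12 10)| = |(2 12 10)(4 5 9)| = 3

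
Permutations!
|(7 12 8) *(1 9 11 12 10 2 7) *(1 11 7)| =15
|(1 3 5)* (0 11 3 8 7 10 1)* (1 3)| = 8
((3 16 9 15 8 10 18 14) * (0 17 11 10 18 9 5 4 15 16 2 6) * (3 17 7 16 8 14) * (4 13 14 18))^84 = (0 6 2 3 18 15 4 8 9 10 11 17 14 13 5 16 7) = ((0 7 16 5 13 14 17 11 10 9 8 4 15 18 3 2 6))^84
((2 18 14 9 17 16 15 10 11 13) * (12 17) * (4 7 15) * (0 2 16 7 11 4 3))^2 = ((0 2 18 14 9 12 17 7 15 10 4 11 13 16 3))^2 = (0 18 9 17 15 4 13 3 2 14 12 7 10 11 16)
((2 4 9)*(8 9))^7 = (2 9 8 4)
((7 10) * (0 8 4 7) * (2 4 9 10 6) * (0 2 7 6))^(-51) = ((0 8 9 10 2 4 6 7))^(-51) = (0 4 9 7 2 8 6 10)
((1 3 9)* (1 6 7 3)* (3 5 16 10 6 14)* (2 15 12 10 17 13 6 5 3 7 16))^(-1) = (2 5 10 12 15)(3 7 14 9)(6 13 17 16)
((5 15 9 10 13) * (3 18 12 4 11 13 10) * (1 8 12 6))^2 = (1 12 11 5 9 18)(3 6 8 4 13 15)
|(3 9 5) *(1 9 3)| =3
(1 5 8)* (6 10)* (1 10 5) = (5 8 10 6) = [0, 1, 2, 3, 4, 8, 5, 7, 10, 9, 6]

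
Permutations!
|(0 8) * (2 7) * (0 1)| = 6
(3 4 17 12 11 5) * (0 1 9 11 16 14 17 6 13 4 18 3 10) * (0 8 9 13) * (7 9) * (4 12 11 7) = (0 1 13 12 16 14 17 11 5 10 8 4 6)(3 18)(7 9) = [1, 13, 2, 18, 6, 10, 0, 9, 4, 7, 8, 5, 16, 12, 17, 15, 14, 11, 3]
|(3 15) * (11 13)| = |(3 15)(11 13)| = 2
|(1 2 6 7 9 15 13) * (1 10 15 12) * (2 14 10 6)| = |(1 14 10 15 13 6 7 9 12)| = 9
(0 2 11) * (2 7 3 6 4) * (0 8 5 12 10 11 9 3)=[7, 1, 9, 6, 2, 12, 4, 0, 5, 3, 11, 8, 10]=(0 7)(2 9 3 6 4)(5 12 10 11 8)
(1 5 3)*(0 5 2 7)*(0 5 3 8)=(0 3 1 2 7 5 8)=[3, 2, 7, 1, 4, 8, 6, 5, 0]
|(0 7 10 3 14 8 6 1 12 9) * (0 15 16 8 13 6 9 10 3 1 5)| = |(0 7 3 14 13 6 5)(1 12 10)(8 9 15 16)| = 84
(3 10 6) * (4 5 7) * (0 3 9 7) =(0 3 10 6 9 7 4 5) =[3, 1, 2, 10, 5, 0, 9, 4, 8, 7, 6]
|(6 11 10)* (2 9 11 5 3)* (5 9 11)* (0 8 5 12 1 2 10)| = |(0 8 5 3 10 6 9 12 1 2 11)| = 11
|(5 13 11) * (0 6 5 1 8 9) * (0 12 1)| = 20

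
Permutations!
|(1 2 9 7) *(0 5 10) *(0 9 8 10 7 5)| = 7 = |(1 2 8 10 9 5 7)|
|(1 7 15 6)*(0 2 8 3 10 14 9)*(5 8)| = 8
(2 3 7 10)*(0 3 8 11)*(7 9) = (0 3 9 7 10 2 8 11) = [3, 1, 8, 9, 4, 5, 6, 10, 11, 7, 2, 0]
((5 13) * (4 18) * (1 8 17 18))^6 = ((1 8 17 18 4)(5 13))^6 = (1 8 17 18 4)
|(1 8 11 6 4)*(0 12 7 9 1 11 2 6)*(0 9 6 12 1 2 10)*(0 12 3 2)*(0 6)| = 12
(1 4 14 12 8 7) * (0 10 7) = (0 10 7 1 4 14 12 8) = [10, 4, 2, 3, 14, 5, 6, 1, 0, 9, 7, 11, 8, 13, 12]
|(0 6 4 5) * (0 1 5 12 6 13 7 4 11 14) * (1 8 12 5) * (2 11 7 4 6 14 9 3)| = |(0 13 4 5 8 12 14)(2 11 9 3)(6 7)| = 28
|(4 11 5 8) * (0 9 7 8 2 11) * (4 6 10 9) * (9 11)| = |(0 4)(2 9 7 8 6 10 11 5)| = 8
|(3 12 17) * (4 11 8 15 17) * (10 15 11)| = 6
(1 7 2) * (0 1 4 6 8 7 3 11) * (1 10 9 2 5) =(0 10 9 2 4 6 8 7 5 1 3 11) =[10, 3, 4, 11, 6, 1, 8, 5, 7, 2, 9, 0]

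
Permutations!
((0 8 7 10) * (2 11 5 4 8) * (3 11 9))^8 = (0 7 4 11 9)(2 10 8 5 3)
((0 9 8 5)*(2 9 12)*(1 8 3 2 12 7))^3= (12)(0 8 7 5 1)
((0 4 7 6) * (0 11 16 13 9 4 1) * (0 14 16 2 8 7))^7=(16)(2 7 11 8 6)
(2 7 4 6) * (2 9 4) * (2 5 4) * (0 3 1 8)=(0 3 1 8)(2 7 5 4 6 9)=[3, 8, 7, 1, 6, 4, 9, 5, 0, 2]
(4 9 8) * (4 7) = [0, 1, 2, 3, 9, 5, 6, 4, 7, 8] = (4 9 8 7)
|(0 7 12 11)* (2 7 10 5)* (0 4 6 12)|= 20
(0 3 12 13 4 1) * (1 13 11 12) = (0 3 1)(4 13)(11 12) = [3, 0, 2, 1, 13, 5, 6, 7, 8, 9, 10, 12, 11, 4]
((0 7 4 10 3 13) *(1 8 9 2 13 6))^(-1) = ((0 7 4 10 3 6 1 8 9 2 13))^(-1) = (0 13 2 9 8 1 6 3 10 4 7)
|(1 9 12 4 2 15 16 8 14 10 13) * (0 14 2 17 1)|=20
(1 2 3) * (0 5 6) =[5, 2, 3, 1, 4, 6, 0] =(0 5 6)(1 2 3)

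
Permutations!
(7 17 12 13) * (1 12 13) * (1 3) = (1 12 3)(7 17 13) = [0, 12, 2, 1, 4, 5, 6, 17, 8, 9, 10, 11, 3, 7, 14, 15, 16, 13]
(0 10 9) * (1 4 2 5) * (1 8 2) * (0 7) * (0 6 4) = [10, 0, 5, 3, 1, 8, 4, 6, 2, 7, 9] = (0 10 9 7 6 4 1)(2 5 8)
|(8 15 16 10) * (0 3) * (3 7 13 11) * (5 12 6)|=60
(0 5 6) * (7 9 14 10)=(0 5 6)(7 9 14 10)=[5, 1, 2, 3, 4, 6, 0, 9, 8, 14, 7, 11, 12, 13, 10]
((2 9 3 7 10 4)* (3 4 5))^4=((2 9 4)(3 7 10 5))^4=(10)(2 9 4)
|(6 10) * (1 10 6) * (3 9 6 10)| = |(1 3 9 6 10)| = 5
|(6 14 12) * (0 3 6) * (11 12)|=6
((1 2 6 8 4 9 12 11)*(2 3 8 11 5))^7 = ((1 3 8 4 9 12 5 2 6 11))^7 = (1 2 9 3 6 12 8 11 5 4)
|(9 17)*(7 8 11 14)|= 4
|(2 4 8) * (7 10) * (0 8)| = |(0 8 2 4)(7 10)| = 4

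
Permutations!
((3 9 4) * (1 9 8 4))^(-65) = ((1 9)(3 8 4))^(-65) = (1 9)(3 8 4)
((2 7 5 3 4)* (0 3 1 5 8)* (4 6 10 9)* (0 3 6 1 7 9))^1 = (0 6 10)(1 5 7 8 3)(2 9 4)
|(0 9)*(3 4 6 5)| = |(0 9)(3 4 6 5)| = 4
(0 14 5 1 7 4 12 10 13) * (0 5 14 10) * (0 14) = [10, 7, 2, 3, 12, 1, 6, 4, 8, 9, 13, 11, 14, 5, 0] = (0 10 13 5 1 7 4 12 14)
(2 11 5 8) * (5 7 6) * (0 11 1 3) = [11, 3, 1, 0, 4, 8, 5, 6, 2, 9, 10, 7] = (0 11 7 6 5 8 2 1 3)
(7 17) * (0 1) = [1, 0, 2, 3, 4, 5, 6, 17, 8, 9, 10, 11, 12, 13, 14, 15, 16, 7] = (0 1)(7 17)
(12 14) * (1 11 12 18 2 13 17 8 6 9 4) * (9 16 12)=(1 11 9 4)(2 13 17 8 6 16 12 14 18)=[0, 11, 13, 3, 1, 5, 16, 7, 6, 4, 10, 9, 14, 17, 18, 15, 12, 8, 2]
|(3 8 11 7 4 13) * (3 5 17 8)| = 7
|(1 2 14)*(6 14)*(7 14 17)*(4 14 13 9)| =9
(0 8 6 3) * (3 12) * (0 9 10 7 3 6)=(0 8)(3 9 10 7)(6 12)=[8, 1, 2, 9, 4, 5, 12, 3, 0, 10, 7, 11, 6]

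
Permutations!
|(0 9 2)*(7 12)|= |(0 9 2)(7 12)|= 6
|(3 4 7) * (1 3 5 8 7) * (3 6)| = |(1 6 3 4)(5 8 7)| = 12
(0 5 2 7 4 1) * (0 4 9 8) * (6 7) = (0 5 2 6 7 9 8)(1 4) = [5, 4, 6, 3, 1, 2, 7, 9, 0, 8]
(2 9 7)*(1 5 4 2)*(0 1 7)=(0 1 5 4 2 9)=[1, 5, 9, 3, 2, 4, 6, 7, 8, 0]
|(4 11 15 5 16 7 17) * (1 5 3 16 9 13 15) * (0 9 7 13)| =12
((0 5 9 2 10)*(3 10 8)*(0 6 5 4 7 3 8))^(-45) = ((0 4 7 3 10 6 5 9 2))^(-45) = (10)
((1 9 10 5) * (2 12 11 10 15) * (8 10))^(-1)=(1 5 10 8 11 12 2 15 9)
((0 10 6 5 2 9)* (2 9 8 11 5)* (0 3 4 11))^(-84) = (0 10 6 2 8)(3 4 11 5 9)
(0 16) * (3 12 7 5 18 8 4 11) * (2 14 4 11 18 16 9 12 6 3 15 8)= (0 9 12 7 5 16)(2 14 4 18)(3 6)(8 11 15)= [9, 1, 14, 6, 18, 16, 3, 5, 11, 12, 10, 15, 7, 13, 4, 8, 0, 17, 2]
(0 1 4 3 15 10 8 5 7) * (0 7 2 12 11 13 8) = (0 1 4 3 15 10)(2 12 11 13 8 5) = [1, 4, 12, 15, 3, 2, 6, 7, 5, 9, 0, 13, 11, 8, 14, 10]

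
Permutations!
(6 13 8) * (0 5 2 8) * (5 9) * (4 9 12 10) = [12, 1, 8, 3, 9, 2, 13, 7, 6, 5, 4, 11, 10, 0] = (0 12 10 4 9 5 2 8 6 13)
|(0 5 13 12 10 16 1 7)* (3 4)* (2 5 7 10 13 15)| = 6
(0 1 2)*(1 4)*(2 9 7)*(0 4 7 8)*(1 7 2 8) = (0 2 4 7 8)(1 9) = [2, 9, 4, 3, 7, 5, 6, 8, 0, 1]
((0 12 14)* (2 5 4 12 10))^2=(0 2 4 14 10 5 12)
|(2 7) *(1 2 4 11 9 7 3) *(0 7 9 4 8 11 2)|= |(0 7 8 11 4 2 3 1)|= 8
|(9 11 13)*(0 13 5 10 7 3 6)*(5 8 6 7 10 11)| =|(0 13 9 5 11 8 6)(3 7)| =14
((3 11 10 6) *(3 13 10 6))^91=((3 11 6 13 10))^91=(3 11 6 13 10)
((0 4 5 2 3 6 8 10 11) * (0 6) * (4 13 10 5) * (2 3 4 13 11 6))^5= (0 10)(2 8)(3 13)(4 5)(6 11)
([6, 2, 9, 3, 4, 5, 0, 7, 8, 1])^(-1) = (0 6)(1 9 2)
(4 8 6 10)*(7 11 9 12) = (4 8 6 10)(7 11 9 12) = [0, 1, 2, 3, 8, 5, 10, 11, 6, 12, 4, 9, 7]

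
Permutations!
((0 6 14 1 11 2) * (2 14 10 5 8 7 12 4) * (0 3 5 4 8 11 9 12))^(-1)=((0 6 10 4 2 3 5 11 14 1 9 12 8 7))^(-1)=(0 7 8 12 9 1 14 11 5 3 2 4 10 6)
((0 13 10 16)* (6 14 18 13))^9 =((0 6 14 18 13 10 16))^9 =(0 14 13 16 6 18 10)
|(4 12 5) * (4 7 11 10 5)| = |(4 12)(5 7 11 10)| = 4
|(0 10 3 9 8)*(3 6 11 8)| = 10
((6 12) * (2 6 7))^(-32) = ((2 6 12 7))^(-32) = (12)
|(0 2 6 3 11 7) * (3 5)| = |(0 2 6 5 3 11 7)| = 7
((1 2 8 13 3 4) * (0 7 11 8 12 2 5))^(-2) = (0 1 3 8 7 5 4 13 11)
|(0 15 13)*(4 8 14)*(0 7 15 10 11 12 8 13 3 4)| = |(0 10 11 12 8 14)(3 4 13 7 15)| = 30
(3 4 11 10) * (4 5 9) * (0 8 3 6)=[8, 1, 2, 5, 11, 9, 0, 7, 3, 4, 6, 10]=(0 8 3 5 9 4 11 10 6)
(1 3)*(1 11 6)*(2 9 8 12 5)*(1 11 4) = (1 3 4)(2 9 8 12 5)(6 11) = [0, 3, 9, 4, 1, 2, 11, 7, 12, 8, 10, 6, 5]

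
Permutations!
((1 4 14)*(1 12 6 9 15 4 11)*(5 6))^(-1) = ((1 11)(4 14 12 5 6 9 15))^(-1) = (1 11)(4 15 9 6 5 12 14)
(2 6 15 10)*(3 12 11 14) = (2 6 15 10)(3 12 11 14) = [0, 1, 6, 12, 4, 5, 15, 7, 8, 9, 2, 14, 11, 13, 3, 10]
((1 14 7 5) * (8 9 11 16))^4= (16)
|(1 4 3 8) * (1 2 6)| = |(1 4 3 8 2 6)| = 6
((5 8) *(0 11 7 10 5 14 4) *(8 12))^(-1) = ((0 11 7 10 5 12 8 14 4))^(-1) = (0 4 14 8 12 5 10 7 11)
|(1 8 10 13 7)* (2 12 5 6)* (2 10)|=9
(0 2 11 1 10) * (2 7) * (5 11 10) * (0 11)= (0 7 2 10 11 1 5)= [7, 5, 10, 3, 4, 0, 6, 2, 8, 9, 11, 1]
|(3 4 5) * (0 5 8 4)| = |(0 5 3)(4 8)| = 6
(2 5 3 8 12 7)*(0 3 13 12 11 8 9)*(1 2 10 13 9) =[3, 2, 5, 1, 4, 9, 6, 10, 11, 0, 13, 8, 7, 12] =(0 3 1 2 5 9)(7 10 13 12)(8 11)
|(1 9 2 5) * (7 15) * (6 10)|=|(1 9 2 5)(6 10)(7 15)|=4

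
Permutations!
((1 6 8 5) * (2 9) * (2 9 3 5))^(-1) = ((9)(1 6 8 2 3 5))^(-1) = (9)(1 5 3 2 8 6)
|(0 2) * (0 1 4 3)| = 5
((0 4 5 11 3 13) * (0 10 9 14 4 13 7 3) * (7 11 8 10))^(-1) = ((0 13 7 3 11)(4 5 8 10 9 14))^(-1) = (0 11 3 7 13)(4 14 9 10 8 5)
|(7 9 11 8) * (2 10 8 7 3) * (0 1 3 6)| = 21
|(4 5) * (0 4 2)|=|(0 4 5 2)|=4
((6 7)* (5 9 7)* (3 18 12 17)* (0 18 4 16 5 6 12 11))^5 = (0 11 18)(3 7 16 17 9 4 12 5)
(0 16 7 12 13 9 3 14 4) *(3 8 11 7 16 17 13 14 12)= (0 17 13 9 8 11 7 3 12 14 4)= [17, 1, 2, 12, 0, 5, 6, 3, 11, 8, 10, 7, 14, 9, 4, 15, 16, 13]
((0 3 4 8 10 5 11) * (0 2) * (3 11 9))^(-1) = (0 2 11)(3 9 5 10 8 4)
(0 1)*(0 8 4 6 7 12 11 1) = [0, 8, 2, 3, 6, 5, 7, 12, 4, 9, 10, 1, 11] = (1 8 4 6 7 12 11)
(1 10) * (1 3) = [0, 10, 2, 1, 4, 5, 6, 7, 8, 9, 3] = (1 10 3)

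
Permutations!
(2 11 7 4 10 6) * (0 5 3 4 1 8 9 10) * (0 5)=(1 8 9 10 6 2 11 7)(3 4 5)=[0, 8, 11, 4, 5, 3, 2, 1, 9, 10, 6, 7]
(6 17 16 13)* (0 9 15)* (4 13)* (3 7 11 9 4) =(0 4 13 6 17 16 3 7 11 9 15) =[4, 1, 2, 7, 13, 5, 17, 11, 8, 15, 10, 9, 12, 6, 14, 0, 3, 16]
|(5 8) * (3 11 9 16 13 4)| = 6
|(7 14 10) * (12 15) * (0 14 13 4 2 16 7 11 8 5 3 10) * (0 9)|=|(0 14 9)(2 16 7 13 4)(3 10 11 8 5)(12 15)|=30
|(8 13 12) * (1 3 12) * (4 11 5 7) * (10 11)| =5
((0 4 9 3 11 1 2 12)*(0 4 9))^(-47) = ((0 9 3 11 1 2 12 4))^(-47) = (0 9 3 11 1 2 12 4)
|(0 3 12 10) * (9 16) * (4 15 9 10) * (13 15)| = 9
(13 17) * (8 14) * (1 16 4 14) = (1 16 4 14 8)(13 17) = [0, 16, 2, 3, 14, 5, 6, 7, 1, 9, 10, 11, 12, 17, 8, 15, 4, 13]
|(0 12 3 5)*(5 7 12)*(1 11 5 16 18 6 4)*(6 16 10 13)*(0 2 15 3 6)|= 30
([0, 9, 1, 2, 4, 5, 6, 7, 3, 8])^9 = (1 2 3 8 9)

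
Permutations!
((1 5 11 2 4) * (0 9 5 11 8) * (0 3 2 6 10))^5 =((0 9 5 8 3 2 4 1 11 6 10))^5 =(0 2 10 3 6 8 11 5 1 9 4)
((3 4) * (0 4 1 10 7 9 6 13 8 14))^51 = (0 6 1 14 9 3 8 7 4 13 10)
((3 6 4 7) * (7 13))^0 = (13) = ((3 6 4 13 7))^0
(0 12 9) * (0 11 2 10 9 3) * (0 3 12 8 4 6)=(12)(0 8 4 6)(2 10 9 11)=[8, 1, 10, 3, 6, 5, 0, 7, 4, 11, 9, 2, 12]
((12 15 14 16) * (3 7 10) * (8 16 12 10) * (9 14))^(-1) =(3 10 16 8 7)(9 15 12 14)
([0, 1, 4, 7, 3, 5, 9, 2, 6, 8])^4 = (6 9 8)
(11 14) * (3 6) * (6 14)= [0, 1, 2, 14, 4, 5, 3, 7, 8, 9, 10, 6, 12, 13, 11]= (3 14 11 6)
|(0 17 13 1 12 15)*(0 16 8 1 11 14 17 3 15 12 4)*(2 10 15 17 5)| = 14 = |(0 3 17 13 11 14 5 2 10 15 16 8 1 4)|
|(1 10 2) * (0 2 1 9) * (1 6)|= 3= |(0 2 9)(1 10 6)|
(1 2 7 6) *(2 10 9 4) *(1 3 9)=[0, 10, 7, 9, 2, 5, 3, 6, 8, 4, 1]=(1 10)(2 7 6 3 9 4)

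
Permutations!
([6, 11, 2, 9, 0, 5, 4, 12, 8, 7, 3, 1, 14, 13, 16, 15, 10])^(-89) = (0 6 4)(1 11)(3 7 14 10 9 12 16)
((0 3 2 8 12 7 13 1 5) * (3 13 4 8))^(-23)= ((0 13 1 5)(2 3)(4 8 12 7))^(-23)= (0 13 1 5)(2 3)(4 8 12 7)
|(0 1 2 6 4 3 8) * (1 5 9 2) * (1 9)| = |(0 5 1 9 2 6 4 3 8)| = 9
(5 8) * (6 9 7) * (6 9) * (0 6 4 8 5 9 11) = (0 6 4 8 9 7 11) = [6, 1, 2, 3, 8, 5, 4, 11, 9, 7, 10, 0]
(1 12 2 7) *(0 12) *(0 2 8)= (0 12 8)(1 2 7)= [12, 2, 7, 3, 4, 5, 6, 1, 0, 9, 10, 11, 8]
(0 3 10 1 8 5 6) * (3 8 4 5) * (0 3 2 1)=(0 8 2 1 4 5 6 3 10)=[8, 4, 1, 10, 5, 6, 3, 7, 2, 9, 0]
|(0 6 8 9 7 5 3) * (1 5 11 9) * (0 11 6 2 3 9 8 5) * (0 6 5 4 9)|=11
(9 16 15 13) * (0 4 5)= [4, 1, 2, 3, 5, 0, 6, 7, 8, 16, 10, 11, 12, 9, 14, 13, 15]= (0 4 5)(9 16 15 13)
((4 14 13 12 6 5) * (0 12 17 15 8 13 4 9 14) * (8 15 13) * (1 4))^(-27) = ((0 12 6 5 9 14 1 4)(13 17))^(-27) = (0 14 6 4 9 12 1 5)(13 17)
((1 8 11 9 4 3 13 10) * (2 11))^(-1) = (1 10 13 3 4 9 11 2 8)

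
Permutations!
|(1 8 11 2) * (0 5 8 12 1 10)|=|(0 5 8 11 2 10)(1 12)|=6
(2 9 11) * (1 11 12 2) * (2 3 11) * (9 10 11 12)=(1 2 10 11)(3 12)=[0, 2, 10, 12, 4, 5, 6, 7, 8, 9, 11, 1, 3]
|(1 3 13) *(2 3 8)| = 5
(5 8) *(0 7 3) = (0 7 3)(5 8) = [7, 1, 2, 0, 4, 8, 6, 3, 5]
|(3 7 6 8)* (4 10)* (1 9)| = 4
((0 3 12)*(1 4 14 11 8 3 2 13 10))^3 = (0 10 14 3 2 1 11 12 13 4 8)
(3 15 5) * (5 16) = (3 15 16 5) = [0, 1, 2, 15, 4, 3, 6, 7, 8, 9, 10, 11, 12, 13, 14, 16, 5]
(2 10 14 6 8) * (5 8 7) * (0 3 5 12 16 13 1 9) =[3, 9, 10, 5, 4, 8, 7, 12, 2, 0, 14, 11, 16, 1, 6, 15, 13] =(0 3 5 8 2 10 14 6 7 12 16 13 1 9)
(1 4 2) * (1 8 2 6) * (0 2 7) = (0 2 8 7)(1 4 6) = [2, 4, 8, 3, 6, 5, 1, 0, 7]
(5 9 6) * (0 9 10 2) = [9, 1, 0, 3, 4, 10, 5, 7, 8, 6, 2] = (0 9 6 5 10 2)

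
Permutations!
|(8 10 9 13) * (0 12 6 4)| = |(0 12 6 4)(8 10 9 13)| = 4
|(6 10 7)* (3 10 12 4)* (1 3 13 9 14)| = |(1 3 10 7 6 12 4 13 9 14)| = 10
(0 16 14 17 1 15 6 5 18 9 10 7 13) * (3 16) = (0 3 16 14 17 1 15 6 5 18 9 10 7 13) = [3, 15, 2, 16, 4, 18, 5, 13, 8, 10, 7, 11, 12, 0, 17, 6, 14, 1, 9]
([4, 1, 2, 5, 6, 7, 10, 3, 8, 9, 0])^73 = (0 4 6 10)(3 5 7)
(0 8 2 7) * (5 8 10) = [10, 1, 7, 3, 4, 8, 6, 0, 2, 9, 5] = (0 10 5 8 2 7)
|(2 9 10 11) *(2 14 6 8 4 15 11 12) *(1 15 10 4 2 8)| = |(1 15 11 14 6)(2 9 4 10 12 8)| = 30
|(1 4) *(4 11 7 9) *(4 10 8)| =|(1 11 7 9 10 8 4)| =7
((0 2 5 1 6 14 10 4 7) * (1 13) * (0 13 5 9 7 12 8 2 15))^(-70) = (15)(1 2 10 13 8 14 7 12 6 9 4)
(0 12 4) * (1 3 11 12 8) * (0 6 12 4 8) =(1 3 11 4 6 12 8) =[0, 3, 2, 11, 6, 5, 12, 7, 1, 9, 10, 4, 8]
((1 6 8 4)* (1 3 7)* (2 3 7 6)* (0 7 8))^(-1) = ((0 7 1 2 3 6)(4 8))^(-1) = (0 6 3 2 1 7)(4 8)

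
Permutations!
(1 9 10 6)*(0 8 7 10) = (0 8 7 10 6 1 9) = [8, 9, 2, 3, 4, 5, 1, 10, 7, 0, 6]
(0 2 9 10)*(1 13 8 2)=(0 1 13 8 2 9 10)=[1, 13, 9, 3, 4, 5, 6, 7, 2, 10, 0, 11, 12, 8]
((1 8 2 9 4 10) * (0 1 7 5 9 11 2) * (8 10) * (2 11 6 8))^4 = ((11)(0 1 10 7 5 9 4 2 6 8))^4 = (11)(0 5 6 10 4)(1 9 8 7 2)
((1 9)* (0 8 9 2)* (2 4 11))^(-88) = (0 1 2 9 11 8 4)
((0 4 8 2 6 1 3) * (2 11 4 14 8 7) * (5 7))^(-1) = (0 3 1 6 2 7 5 4 11 8 14)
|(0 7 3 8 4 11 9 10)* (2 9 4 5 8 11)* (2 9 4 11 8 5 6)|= 9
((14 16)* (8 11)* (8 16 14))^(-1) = (8 16 11)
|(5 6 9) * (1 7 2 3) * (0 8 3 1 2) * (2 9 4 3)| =5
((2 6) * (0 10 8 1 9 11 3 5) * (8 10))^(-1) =(0 5 3 11 9 1 8)(2 6)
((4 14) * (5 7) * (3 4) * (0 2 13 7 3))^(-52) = ((0 2 13 7 5 3 4 14))^(-52) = (0 5)(2 3)(4 13)(7 14)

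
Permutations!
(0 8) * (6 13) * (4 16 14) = (0 8)(4 16 14)(6 13) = [8, 1, 2, 3, 16, 5, 13, 7, 0, 9, 10, 11, 12, 6, 4, 15, 14]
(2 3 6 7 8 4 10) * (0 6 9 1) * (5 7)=[6, 0, 3, 9, 10, 7, 5, 8, 4, 1, 2]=(0 6 5 7 8 4 10 2 3 9 1)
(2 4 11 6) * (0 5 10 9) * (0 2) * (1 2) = (0 5 10 9 1 2 4 11 6) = [5, 2, 4, 3, 11, 10, 0, 7, 8, 1, 9, 6]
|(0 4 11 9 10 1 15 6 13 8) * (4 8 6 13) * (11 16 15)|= 20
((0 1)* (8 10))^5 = (0 1)(8 10)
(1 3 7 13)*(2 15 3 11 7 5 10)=(1 11 7 13)(2 15 3 5 10)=[0, 11, 15, 5, 4, 10, 6, 13, 8, 9, 2, 7, 12, 1, 14, 3]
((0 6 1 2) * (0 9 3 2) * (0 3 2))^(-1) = (0 3 1 6)(2 9)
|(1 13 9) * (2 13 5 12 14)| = |(1 5 12 14 2 13 9)| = 7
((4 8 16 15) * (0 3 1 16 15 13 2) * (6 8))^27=(0 16)(1 2)(3 13)(4 15 8 6)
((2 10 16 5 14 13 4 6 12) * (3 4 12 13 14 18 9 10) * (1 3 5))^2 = ((1 3 4 6 13 12 2 5 18 9 10 16))^2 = (1 4 13 2 18 10)(3 6 12 5 9 16)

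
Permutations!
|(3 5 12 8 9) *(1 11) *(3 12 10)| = 6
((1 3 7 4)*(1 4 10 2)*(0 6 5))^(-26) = (0 6 5)(1 2 10 7 3)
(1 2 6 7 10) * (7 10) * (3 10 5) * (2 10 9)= (1 10)(2 6 5 3 9)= [0, 10, 6, 9, 4, 3, 5, 7, 8, 2, 1]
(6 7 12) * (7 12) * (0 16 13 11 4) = (0 16 13 11 4)(6 12) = [16, 1, 2, 3, 0, 5, 12, 7, 8, 9, 10, 4, 6, 11, 14, 15, 13]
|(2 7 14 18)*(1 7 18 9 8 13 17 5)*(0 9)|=|(0 9 8 13 17 5 1 7 14)(2 18)|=18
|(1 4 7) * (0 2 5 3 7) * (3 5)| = 6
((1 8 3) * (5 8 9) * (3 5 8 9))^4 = ((1 3)(5 9 8))^4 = (5 9 8)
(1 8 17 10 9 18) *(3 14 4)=(1 8 17 10 9 18)(3 14 4)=[0, 8, 2, 14, 3, 5, 6, 7, 17, 18, 9, 11, 12, 13, 4, 15, 16, 10, 1]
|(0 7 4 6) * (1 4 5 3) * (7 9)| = 8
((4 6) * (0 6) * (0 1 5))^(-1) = (0 5 1 4 6)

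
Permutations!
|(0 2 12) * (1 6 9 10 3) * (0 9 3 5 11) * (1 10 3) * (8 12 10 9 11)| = 14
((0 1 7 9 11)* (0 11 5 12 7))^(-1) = ((0 1)(5 12 7 9))^(-1) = (0 1)(5 9 7 12)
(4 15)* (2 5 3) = (2 5 3)(4 15) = [0, 1, 5, 2, 15, 3, 6, 7, 8, 9, 10, 11, 12, 13, 14, 4]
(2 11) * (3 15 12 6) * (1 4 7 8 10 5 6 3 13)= (1 4 7 8 10 5 6 13)(2 11)(3 15 12)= [0, 4, 11, 15, 7, 6, 13, 8, 10, 9, 5, 2, 3, 1, 14, 12]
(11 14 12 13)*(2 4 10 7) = (2 4 10 7)(11 14 12 13) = [0, 1, 4, 3, 10, 5, 6, 2, 8, 9, 7, 14, 13, 11, 12]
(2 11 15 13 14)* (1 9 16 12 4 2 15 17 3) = (1 9 16 12 4 2 11 17 3)(13 14 15) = [0, 9, 11, 1, 2, 5, 6, 7, 8, 16, 10, 17, 4, 14, 15, 13, 12, 3]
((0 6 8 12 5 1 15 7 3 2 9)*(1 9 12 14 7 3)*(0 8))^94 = (1 12 14 3 9)(2 8 15 5 7)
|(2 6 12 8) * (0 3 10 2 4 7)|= |(0 3 10 2 6 12 8 4 7)|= 9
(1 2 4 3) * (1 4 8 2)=(2 8)(3 4)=[0, 1, 8, 4, 3, 5, 6, 7, 2]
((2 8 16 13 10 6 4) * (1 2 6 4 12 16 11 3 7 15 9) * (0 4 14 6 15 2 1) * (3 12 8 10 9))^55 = (0 11 2)(3 13 6)(4 12 10)(7 9 8)(14 15 16)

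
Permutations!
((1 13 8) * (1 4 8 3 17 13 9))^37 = (1 9)(3 17 13)(4 8)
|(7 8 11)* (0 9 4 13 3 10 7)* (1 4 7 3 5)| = 20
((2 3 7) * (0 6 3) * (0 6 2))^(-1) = (0 7 3 6 2)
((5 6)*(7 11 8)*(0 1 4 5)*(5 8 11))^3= ((11)(0 1 4 8 7 5 6))^3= (11)(0 8 6 4 5 1 7)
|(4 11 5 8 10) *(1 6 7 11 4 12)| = |(1 6 7 11 5 8 10 12)| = 8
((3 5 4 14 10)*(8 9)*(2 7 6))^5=((2 7 6)(3 5 4 14 10)(8 9))^5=(14)(2 6 7)(8 9)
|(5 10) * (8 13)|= |(5 10)(8 13)|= 2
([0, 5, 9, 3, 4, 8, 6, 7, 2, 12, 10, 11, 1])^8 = (1 8 9)(2 12 5)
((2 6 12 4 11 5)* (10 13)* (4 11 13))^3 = (13)(2 11 6 5 12)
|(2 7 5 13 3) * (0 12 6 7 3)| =6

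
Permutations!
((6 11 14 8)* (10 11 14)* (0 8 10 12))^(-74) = (0 14 12 6 11 8 10)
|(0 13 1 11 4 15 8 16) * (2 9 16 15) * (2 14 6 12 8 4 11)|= |(0 13 1 2 9 16)(4 14 6 12 8 15)|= 6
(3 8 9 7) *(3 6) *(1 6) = (1 6 3 8 9 7) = [0, 6, 2, 8, 4, 5, 3, 1, 9, 7]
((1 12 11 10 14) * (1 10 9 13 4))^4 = (14)(1 13 11)(4 9 12)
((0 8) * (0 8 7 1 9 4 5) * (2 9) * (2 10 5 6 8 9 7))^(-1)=((0 2 7 1 10 5)(4 6 8 9))^(-1)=(0 5 10 1 7 2)(4 9 8 6)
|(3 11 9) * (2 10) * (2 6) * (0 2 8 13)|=6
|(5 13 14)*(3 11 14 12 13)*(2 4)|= |(2 4)(3 11 14 5)(12 13)|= 4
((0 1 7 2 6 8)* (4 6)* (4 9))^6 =((0 1 7 2 9 4 6 8))^6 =(0 6 9 7)(1 8 4 2)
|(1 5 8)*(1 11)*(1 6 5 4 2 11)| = 7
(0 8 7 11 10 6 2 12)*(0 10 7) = [8, 1, 12, 3, 4, 5, 2, 11, 0, 9, 6, 7, 10] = (0 8)(2 12 10 6)(7 11)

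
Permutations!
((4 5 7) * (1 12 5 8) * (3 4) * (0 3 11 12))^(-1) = (0 1 8 4 3)(5 12 11 7)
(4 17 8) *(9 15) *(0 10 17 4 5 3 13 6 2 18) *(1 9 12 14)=[10, 9, 18, 13, 4, 3, 2, 7, 5, 15, 17, 11, 14, 6, 1, 12, 16, 8, 0]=(0 10 17 8 5 3 13 6 2 18)(1 9 15 12 14)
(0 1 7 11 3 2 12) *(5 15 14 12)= [1, 7, 5, 2, 4, 15, 6, 11, 8, 9, 10, 3, 0, 13, 12, 14]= (0 1 7 11 3 2 5 15 14 12)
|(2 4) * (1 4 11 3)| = 5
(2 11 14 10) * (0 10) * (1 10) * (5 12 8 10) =[1, 5, 11, 3, 4, 12, 6, 7, 10, 9, 2, 14, 8, 13, 0] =(0 1 5 12 8 10 2 11 14)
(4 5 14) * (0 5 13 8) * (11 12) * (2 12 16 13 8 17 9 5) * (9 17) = (17)(0 2 12 11 16 13 9 5 14 4 8) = [2, 1, 12, 3, 8, 14, 6, 7, 0, 5, 10, 16, 11, 9, 4, 15, 13, 17]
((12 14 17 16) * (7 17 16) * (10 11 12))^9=((7 17)(10 11 12 14 16))^9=(7 17)(10 16 14 12 11)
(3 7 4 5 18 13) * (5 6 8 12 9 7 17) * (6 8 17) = [0, 1, 2, 6, 8, 18, 17, 4, 12, 7, 10, 11, 9, 3, 14, 15, 16, 5, 13] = (3 6 17 5 18 13)(4 8 12 9 7)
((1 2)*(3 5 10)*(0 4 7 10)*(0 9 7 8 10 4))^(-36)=((1 2)(3 5 9 7 4 8 10))^(-36)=(3 10 8 4 7 9 5)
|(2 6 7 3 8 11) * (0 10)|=6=|(0 10)(2 6 7 3 8 11)|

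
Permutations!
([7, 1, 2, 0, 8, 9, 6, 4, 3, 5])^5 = (5 9)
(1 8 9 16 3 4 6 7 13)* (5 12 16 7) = [0, 8, 2, 4, 6, 12, 5, 13, 9, 7, 10, 11, 16, 1, 14, 15, 3] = (1 8 9 7 13)(3 4 6 5 12 16)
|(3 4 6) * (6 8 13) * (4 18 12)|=7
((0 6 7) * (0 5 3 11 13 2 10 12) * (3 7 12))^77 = ((0 6 12)(2 10 3 11 13)(5 7))^77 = (0 12 6)(2 3 13 10 11)(5 7)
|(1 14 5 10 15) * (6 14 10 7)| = |(1 10 15)(5 7 6 14)| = 12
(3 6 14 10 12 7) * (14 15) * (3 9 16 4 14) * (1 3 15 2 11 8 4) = (1 3 6 2 11 8 4 14 10 12 7 9 16) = [0, 3, 11, 6, 14, 5, 2, 9, 4, 16, 12, 8, 7, 13, 10, 15, 1]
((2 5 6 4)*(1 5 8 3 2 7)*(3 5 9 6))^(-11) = (1 7 4 6 9)(2 8 5 3)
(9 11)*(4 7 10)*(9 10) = (4 7 9 11 10) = [0, 1, 2, 3, 7, 5, 6, 9, 8, 11, 4, 10]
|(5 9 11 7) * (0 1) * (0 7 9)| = 4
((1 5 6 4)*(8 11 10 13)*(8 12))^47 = (1 4 6 5)(8 10 12 11 13)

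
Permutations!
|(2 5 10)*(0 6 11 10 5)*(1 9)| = 10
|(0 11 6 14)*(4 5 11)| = 6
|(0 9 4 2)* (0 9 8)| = |(0 8)(2 9 4)| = 6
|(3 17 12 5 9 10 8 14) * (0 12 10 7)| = 5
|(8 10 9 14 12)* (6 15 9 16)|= |(6 15 9 14 12 8 10 16)|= 8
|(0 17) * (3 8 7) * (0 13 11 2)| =|(0 17 13 11 2)(3 8 7)| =15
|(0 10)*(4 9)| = 2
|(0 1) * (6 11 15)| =|(0 1)(6 11 15)| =6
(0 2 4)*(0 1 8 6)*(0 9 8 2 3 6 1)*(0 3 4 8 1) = (0 4 3 6 9 1 2 8) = [4, 2, 8, 6, 3, 5, 9, 7, 0, 1]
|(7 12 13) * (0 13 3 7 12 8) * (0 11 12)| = 10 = |(0 13)(3 7 8 11 12)|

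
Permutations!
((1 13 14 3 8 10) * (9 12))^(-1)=(1 10 8 3 14 13)(9 12)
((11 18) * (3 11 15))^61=((3 11 18 15))^61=(3 11 18 15)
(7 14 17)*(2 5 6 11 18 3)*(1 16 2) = (1 16 2 5 6 11 18 3)(7 14 17) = [0, 16, 5, 1, 4, 6, 11, 14, 8, 9, 10, 18, 12, 13, 17, 15, 2, 7, 3]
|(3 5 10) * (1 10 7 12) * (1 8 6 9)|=9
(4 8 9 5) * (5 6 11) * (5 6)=(4 8 9 5)(6 11)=[0, 1, 2, 3, 8, 4, 11, 7, 9, 5, 10, 6]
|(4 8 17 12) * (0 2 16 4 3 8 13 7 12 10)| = |(0 2 16 4 13 7 12 3 8 17 10)| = 11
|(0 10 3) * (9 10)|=4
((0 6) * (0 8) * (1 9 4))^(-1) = ((0 6 8)(1 9 4))^(-1) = (0 8 6)(1 4 9)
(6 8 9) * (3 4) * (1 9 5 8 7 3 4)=[0, 9, 2, 1, 4, 8, 7, 3, 5, 6]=(1 9 6 7 3)(5 8)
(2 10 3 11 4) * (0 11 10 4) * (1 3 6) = [11, 3, 4, 10, 2, 5, 1, 7, 8, 9, 6, 0] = (0 11)(1 3 10 6)(2 4)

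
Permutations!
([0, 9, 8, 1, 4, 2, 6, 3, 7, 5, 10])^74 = (10)(1 8 9 7 5 3 2)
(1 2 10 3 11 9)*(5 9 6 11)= [0, 2, 10, 5, 4, 9, 11, 7, 8, 1, 3, 6]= (1 2 10 3 5 9)(6 11)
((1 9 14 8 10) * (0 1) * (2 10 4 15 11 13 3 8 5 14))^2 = ((0 1 9 2 10)(3 8 4 15 11 13)(5 14))^2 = (0 9 10 1 2)(3 4 11)(8 15 13)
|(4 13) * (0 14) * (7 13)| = |(0 14)(4 7 13)| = 6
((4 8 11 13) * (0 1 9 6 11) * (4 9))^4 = (13)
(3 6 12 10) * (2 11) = (2 11)(3 6 12 10) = [0, 1, 11, 6, 4, 5, 12, 7, 8, 9, 3, 2, 10]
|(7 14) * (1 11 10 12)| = |(1 11 10 12)(7 14)| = 4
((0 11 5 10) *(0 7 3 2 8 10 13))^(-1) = (0 13 5 11)(2 3 7 10 8) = ((0 11 5 13)(2 8 10 7 3))^(-1)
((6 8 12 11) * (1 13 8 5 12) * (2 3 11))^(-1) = (1 8 13)(2 12 5 6 11 3)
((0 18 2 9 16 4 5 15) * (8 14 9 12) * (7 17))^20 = ((0 18 2 12 8 14 9 16 4 5 15)(7 17))^20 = (0 5 16 14 12 18 15 4 9 8 2)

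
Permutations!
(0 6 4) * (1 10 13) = (0 6 4)(1 10 13) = [6, 10, 2, 3, 0, 5, 4, 7, 8, 9, 13, 11, 12, 1]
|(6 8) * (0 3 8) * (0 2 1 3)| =|(1 3 8 6 2)| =5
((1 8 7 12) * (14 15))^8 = (15)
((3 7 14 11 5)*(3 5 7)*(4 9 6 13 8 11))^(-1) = (4 14 7 11 8 13 6 9)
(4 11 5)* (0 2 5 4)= (0 2 5)(4 11)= [2, 1, 5, 3, 11, 0, 6, 7, 8, 9, 10, 4]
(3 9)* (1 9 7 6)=(1 9 3 7 6)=[0, 9, 2, 7, 4, 5, 1, 6, 8, 3]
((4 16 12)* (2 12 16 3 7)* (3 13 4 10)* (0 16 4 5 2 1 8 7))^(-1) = (0 3 10 12 2 5 13 4 16)(1 7 8)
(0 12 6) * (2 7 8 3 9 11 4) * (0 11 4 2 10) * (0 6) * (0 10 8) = (0 12 10 6 11 2 7)(3 9 4 8) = [12, 1, 7, 9, 8, 5, 11, 0, 3, 4, 6, 2, 10]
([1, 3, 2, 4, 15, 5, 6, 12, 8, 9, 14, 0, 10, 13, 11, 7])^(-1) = (0 11 14 10 12 7 15 4 3 1)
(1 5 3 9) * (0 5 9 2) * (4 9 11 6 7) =(0 5 3 2)(1 11 6 7 4 9) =[5, 11, 0, 2, 9, 3, 7, 4, 8, 1, 10, 6]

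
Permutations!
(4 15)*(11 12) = (4 15)(11 12) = [0, 1, 2, 3, 15, 5, 6, 7, 8, 9, 10, 12, 11, 13, 14, 4]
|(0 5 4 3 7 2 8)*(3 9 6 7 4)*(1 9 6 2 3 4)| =|(0 5 4 6 7 3 1 9 2 8)| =10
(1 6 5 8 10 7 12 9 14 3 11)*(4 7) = (1 6 5 8 10 4 7 12 9 14 3 11) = [0, 6, 2, 11, 7, 8, 5, 12, 10, 14, 4, 1, 9, 13, 3]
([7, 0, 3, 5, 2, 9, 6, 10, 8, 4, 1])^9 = [7, 0, 4, 2, 9, 3, 6, 10, 8, 5, 1]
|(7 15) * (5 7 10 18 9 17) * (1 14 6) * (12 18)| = 24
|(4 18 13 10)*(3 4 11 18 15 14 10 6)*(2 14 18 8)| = |(2 14 10 11 8)(3 4 15 18 13 6)| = 30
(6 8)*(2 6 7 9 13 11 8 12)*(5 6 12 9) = (2 12)(5 6 9 13 11 8 7) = [0, 1, 12, 3, 4, 6, 9, 5, 7, 13, 10, 8, 2, 11]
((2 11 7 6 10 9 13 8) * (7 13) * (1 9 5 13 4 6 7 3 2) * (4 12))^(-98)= ((1 9 3 2 11 12 4 6 10 5 13 8))^(-98)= (1 13 10 4 11 3)(2 9 8 5 6 12)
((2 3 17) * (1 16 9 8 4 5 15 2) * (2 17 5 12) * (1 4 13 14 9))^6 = ((1 16)(2 3 5 15 17 4 12)(8 13 14 9))^6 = (2 12 4 17 15 5 3)(8 14)(9 13)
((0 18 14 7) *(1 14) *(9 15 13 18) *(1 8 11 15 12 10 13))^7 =((0 9 12 10 13 18 8 11 15 1 14 7))^7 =(0 11 12 1 13 7 8 9 15 10 14 18)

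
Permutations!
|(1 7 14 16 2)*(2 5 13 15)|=8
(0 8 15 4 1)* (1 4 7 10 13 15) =[8, 0, 2, 3, 4, 5, 6, 10, 1, 9, 13, 11, 12, 15, 14, 7] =(0 8 1)(7 10 13 15)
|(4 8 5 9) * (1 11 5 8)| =|(1 11 5 9 4)| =5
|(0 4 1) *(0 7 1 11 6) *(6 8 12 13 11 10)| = |(0 4 10 6)(1 7)(8 12 13 11)| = 4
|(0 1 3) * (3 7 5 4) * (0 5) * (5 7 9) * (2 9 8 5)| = |(0 1 8 5 4 3 7)(2 9)| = 14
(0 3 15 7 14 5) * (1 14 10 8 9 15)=(0 3 1 14 5)(7 10 8 9 15)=[3, 14, 2, 1, 4, 0, 6, 10, 9, 15, 8, 11, 12, 13, 5, 7]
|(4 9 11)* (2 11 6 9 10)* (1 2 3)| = 6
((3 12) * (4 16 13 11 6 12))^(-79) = (3 6 13 4 12 11 16)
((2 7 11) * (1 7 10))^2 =(1 11 10 7 2)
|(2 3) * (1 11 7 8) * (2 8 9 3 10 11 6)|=9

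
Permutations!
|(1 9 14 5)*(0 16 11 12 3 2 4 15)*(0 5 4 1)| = 12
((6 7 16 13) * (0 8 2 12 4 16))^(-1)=(0 7 6 13 16 4 12 2 8)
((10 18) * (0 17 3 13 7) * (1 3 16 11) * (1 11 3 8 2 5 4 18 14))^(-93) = ((0 17 16 3 13 7)(1 8 2 5 4 18 10 14))^(-93) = (0 3)(1 5 10 8 4 14 2 18)(7 16)(13 17)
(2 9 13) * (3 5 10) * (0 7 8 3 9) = [7, 1, 0, 5, 4, 10, 6, 8, 3, 13, 9, 11, 12, 2] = (0 7 8 3 5 10 9 13 2)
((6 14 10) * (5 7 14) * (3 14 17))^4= ((3 14 10 6 5 7 17))^4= (3 5 14 7 10 17 6)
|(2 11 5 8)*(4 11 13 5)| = |(2 13 5 8)(4 11)| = 4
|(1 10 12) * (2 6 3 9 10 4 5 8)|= |(1 4 5 8 2 6 3 9 10 12)|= 10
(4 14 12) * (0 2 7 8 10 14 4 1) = (0 2 7 8 10 14 12 1) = [2, 0, 7, 3, 4, 5, 6, 8, 10, 9, 14, 11, 1, 13, 12]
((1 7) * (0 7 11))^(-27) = ((0 7 1 11))^(-27) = (0 7 1 11)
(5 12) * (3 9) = (3 9)(5 12) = [0, 1, 2, 9, 4, 12, 6, 7, 8, 3, 10, 11, 5]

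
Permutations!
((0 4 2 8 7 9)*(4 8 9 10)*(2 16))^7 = ((0 8 7 10 4 16 2 9))^7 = (0 9 2 16 4 10 7 8)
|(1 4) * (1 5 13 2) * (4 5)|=4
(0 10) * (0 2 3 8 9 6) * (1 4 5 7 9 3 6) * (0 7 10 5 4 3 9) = [5, 3, 6, 8, 4, 10, 7, 0, 9, 1, 2] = (0 5 10 2 6 7)(1 3 8 9)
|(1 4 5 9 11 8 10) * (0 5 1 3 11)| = 12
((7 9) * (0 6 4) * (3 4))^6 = ((0 6 3 4)(7 9))^6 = (9)(0 3)(4 6)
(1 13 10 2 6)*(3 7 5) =(1 13 10 2 6)(3 7 5) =[0, 13, 6, 7, 4, 3, 1, 5, 8, 9, 2, 11, 12, 10]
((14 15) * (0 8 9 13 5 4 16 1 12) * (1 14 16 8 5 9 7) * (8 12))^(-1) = ((0 5 4 12)(1 8 7)(9 13)(14 15 16))^(-1) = (0 12 4 5)(1 7 8)(9 13)(14 16 15)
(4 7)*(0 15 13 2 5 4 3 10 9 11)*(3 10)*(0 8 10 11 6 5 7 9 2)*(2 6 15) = (0 2 7 11 8 10 6 5 4 9 15 13) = [2, 1, 7, 3, 9, 4, 5, 11, 10, 15, 6, 8, 12, 0, 14, 13]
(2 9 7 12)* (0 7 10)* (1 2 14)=(0 7 12 14 1 2 9 10)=[7, 2, 9, 3, 4, 5, 6, 12, 8, 10, 0, 11, 14, 13, 1]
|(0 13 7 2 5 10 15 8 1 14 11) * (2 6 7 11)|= |(0 13 11)(1 14 2 5 10 15 8)(6 7)|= 42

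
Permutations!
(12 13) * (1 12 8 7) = (1 12 13 8 7) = [0, 12, 2, 3, 4, 5, 6, 1, 7, 9, 10, 11, 13, 8]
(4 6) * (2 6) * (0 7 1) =(0 7 1)(2 6 4) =[7, 0, 6, 3, 2, 5, 4, 1]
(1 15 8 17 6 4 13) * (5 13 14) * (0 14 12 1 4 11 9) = (0 14 5 13 4 12 1 15 8 17 6 11 9) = [14, 15, 2, 3, 12, 13, 11, 7, 17, 0, 10, 9, 1, 4, 5, 8, 16, 6]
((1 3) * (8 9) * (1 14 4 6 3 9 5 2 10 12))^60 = (14)(1 2 9 10 8 12 5)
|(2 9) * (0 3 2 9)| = 3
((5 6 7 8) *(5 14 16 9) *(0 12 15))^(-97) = (0 15 12)(5 6 7 8 14 16 9)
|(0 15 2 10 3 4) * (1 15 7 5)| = 9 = |(0 7 5 1 15 2 10 3 4)|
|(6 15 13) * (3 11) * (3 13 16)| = 6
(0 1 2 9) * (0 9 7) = (9)(0 1 2 7) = [1, 2, 7, 3, 4, 5, 6, 0, 8, 9]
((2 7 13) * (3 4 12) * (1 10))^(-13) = ((1 10)(2 7 13)(3 4 12))^(-13) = (1 10)(2 13 7)(3 12 4)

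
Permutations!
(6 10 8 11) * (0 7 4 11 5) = (0 7 4 11 6 10 8 5) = [7, 1, 2, 3, 11, 0, 10, 4, 5, 9, 8, 6]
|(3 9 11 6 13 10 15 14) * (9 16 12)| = |(3 16 12 9 11 6 13 10 15 14)| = 10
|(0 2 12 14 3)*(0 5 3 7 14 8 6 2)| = |(2 12 8 6)(3 5)(7 14)| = 4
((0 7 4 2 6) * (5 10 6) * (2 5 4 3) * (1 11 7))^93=((0 1 11 7 3 2 4 5 10 6))^93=(0 7 4 6 11 2 10 1 3 5)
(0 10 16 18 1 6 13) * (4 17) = (0 10 16 18 1 6 13)(4 17) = [10, 6, 2, 3, 17, 5, 13, 7, 8, 9, 16, 11, 12, 0, 14, 15, 18, 4, 1]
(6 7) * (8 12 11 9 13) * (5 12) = (5 12 11 9 13 8)(6 7) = [0, 1, 2, 3, 4, 12, 7, 6, 5, 13, 10, 9, 11, 8]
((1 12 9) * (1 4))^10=((1 12 9 4))^10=(1 9)(4 12)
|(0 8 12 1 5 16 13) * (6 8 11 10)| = 10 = |(0 11 10 6 8 12 1 5 16 13)|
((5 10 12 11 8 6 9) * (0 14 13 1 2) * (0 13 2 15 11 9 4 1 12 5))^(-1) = ((0 14 2 13 12 9)(1 15 11 8 6 4)(5 10))^(-1) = (0 9 12 13 2 14)(1 4 6 8 11 15)(5 10)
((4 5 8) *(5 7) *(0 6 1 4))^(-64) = ((0 6 1 4 7 5 8))^(-64) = (0 8 5 7 4 1 6)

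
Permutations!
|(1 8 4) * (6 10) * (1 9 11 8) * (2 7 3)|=|(2 7 3)(4 9 11 8)(6 10)|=12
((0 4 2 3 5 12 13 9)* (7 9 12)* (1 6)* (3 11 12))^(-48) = ((0 4 2 11 12 13 3 5 7 9)(1 6))^(-48) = (0 2 12 3 7)(4 11 13 5 9)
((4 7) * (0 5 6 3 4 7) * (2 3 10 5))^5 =(0 2 3 4)(5 10 6)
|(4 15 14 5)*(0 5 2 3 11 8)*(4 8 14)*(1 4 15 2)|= |(15)(0 5 8)(1 4 2 3 11 14)|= 6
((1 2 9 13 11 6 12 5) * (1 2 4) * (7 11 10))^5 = (1 4)(2 11 9 6 13 12 10 5 7)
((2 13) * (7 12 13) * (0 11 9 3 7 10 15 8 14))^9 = ((0 11 9 3 7 12 13 2 10 15 8 14))^9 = (0 15 13 3)(2 7 11 8)(9 14 10 12)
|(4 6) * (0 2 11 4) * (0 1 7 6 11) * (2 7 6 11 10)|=|(0 7 11 4 10 2)(1 6)|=6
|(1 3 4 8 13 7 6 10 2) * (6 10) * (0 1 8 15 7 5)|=11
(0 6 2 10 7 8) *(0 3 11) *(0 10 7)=(0 6 2 7 8 3 11 10)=[6, 1, 7, 11, 4, 5, 2, 8, 3, 9, 0, 10]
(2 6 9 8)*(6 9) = [0, 1, 9, 3, 4, 5, 6, 7, 2, 8] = (2 9 8)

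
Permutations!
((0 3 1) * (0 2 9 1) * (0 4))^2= ((0 3 4)(1 2 9))^2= (0 4 3)(1 9 2)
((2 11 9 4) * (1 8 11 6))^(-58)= ((1 8 11 9 4 2 6))^(-58)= (1 2 9 8 6 4 11)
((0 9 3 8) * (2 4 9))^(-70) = (0 4 3)(2 9 8)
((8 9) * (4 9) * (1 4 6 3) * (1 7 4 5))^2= (3 4 8)(6 7 9)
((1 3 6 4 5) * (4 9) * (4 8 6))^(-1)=(1 5 4 3)(6 8 9)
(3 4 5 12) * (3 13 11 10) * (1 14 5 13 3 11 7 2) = [0, 14, 1, 4, 13, 12, 6, 2, 8, 9, 11, 10, 3, 7, 5] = (1 14 5 12 3 4 13 7 2)(10 11)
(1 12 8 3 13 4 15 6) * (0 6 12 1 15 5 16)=(0 6 15 12 8 3 13 4 5 16)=[6, 1, 2, 13, 5, 16, 15, 7, 3, 9, 10, 11, 8, 4, 14, 12, 0]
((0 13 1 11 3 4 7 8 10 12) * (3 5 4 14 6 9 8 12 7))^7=(0 14)(1 9)(3 12)(4 7)(5 10)(6 13)(8 11)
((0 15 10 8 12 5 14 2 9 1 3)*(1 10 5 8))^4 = ((0 15 5 14 2 9 10 1 3)(8 12))^4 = (0 2 3 14 1 5 10 15 9)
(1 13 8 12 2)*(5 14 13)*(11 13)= (1 5 14 11 13 8 12 2)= [0, 5, 1, 3, 4, 14, 6, 7, 12, 9, 10, 13, 2, 8, 11]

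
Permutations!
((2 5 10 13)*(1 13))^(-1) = ((1 13 2 5 10))^(-1) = (1 10 5 2 13)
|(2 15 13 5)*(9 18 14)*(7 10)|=|(2 15 13 5)(7 10)(9 18 14)|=12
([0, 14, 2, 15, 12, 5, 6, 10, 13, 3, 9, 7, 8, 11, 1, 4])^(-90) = [0, 1, 2, 3, 4, 5, 6, 7, 8, 9, 10, 11, 12, 13, 14, 15]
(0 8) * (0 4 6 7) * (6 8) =(0 6 7)(4 8) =[6, 1, 2, 3, 8, 5, 7, 0, 4]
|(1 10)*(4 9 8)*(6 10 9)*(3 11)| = 6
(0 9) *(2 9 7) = (0 7 2 9) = [7, 1, 9, 3, 4, 5, 6, 2, 8, 0]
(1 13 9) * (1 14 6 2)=(1 13 9 14 6 2)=[0, 13, 1, 3, 4, 5, 2, 7, 8, 14, 10, 11, 12, 9, 6]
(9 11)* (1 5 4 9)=(1 5 4 9 11)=[0, 5, 2, 3, 9, 4, 6, 7, 8, 11, 10, 1]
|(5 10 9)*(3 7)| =6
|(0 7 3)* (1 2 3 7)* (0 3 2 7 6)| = 4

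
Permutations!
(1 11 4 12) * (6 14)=(1 11 4 12)(6 14)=[0, 11, 2, 3, 12, 5, 14, 7, 8, 9, 10, 4, 1, 13, 6]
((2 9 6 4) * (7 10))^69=((2 9 6 4)(7 10))^69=(2 9 6 4)(7 10)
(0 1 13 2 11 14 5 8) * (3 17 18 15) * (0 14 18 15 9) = (0 1 13 2 11 18 9)(3 17 15)(5 8 14) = [1, 13, 11, 17, 4, 8, 6, 7, 14, 0, 10, 18, 12, 2, 5, 3, 16, 15, 9]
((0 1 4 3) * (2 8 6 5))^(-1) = (0 3 4 1)(2 5 6 8)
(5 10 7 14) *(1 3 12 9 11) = (1 3 12 9 11)(5 10 7 14) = [0, 3, 2, 12, 4, 10, 6, 14, 8, 11, 7, 1, 9, 13, 5]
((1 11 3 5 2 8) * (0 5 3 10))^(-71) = (0 10 11 1 8 2 5)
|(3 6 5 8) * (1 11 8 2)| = |(1 11 8 3 6 5 2)| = 7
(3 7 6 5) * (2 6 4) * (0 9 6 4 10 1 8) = (0 9 6 5 3 7 10 1 8)(2 4) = [9, 8, 4, 7, 2, 3, 5, 10, 0, 6, 1]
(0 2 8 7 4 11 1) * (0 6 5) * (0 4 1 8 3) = [2, 6, 3, 0, 11, 4, 5, 1, 7, 9, 10, 8] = (0 2 3)(1 6 5 4 11 8 7)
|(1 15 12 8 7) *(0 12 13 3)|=8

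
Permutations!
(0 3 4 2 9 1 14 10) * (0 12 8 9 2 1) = (0 3 4 1 14 10 12 8 9) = [3, 14, 2, 4, 1, 5, 6, 7, 9, 0, 12, 11, 8, 13, 10]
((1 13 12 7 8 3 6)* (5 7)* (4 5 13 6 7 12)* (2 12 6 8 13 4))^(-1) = ((1 8 3 7 13 2 12 4 5 6))^(-1) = (1 6 5 4 12 2 13 7 3 8)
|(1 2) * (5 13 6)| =|(1 2)(5 13 6)| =6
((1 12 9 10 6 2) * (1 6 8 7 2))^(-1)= (1 6 2 7 8 10 9 12)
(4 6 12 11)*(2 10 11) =(2 10 11 4 6 12) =[0, 1, 10, 3, 6, 5, 12, 7, 8, 9, 11, 4, 2]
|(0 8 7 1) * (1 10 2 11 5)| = 8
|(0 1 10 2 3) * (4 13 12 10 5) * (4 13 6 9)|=24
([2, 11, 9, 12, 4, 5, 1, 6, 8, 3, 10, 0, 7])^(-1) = [11, 6, 0, 9, 4, 5, 7, 12, 8, 2, 10, 1, 3]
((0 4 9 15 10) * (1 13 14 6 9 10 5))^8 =((0 4 10)(1 13 14 6 9 15 5))^8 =(0 10 4)(1 13 14 6 9 15 5)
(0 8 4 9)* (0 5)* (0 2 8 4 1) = (0 4 9 5 2 8 1) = [4, 0, 8, 3, 9, 2, 6, 7, 1, 5]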